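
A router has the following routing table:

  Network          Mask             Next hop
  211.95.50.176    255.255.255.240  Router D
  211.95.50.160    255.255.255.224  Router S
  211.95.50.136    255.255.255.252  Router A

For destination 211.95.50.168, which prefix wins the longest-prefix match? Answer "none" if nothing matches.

211.95.50.160/27

Entries matching 211.95.50.168:
  211.95.50.160/27 (211.95.50.160 - 211.95.50.191)
Most specific is 211.95.50.160/27.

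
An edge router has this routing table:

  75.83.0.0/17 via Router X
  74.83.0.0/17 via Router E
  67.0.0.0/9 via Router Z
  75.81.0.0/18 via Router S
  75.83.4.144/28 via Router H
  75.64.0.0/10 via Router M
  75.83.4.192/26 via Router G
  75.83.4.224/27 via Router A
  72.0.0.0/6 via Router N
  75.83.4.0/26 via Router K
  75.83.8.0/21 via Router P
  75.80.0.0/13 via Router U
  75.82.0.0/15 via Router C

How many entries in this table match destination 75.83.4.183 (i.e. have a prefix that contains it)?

5

Prefixes containing 75.83.4.183:
  72.0.0.0/6 (72.0.0.0 - 75.255.255.255)
  75.64.0.0/10 (75.64.0.0 - 75.127.255.255)
  75.80.0.0/13 (75.80.0.0 - 75.87.255.255)
  75.82.0.0/15 (75.82.0.0 - 75.83.255.255)
  75.83.0.0/17 (75.83.0.0 - 75.83.127.255)
Total matching entries: 5.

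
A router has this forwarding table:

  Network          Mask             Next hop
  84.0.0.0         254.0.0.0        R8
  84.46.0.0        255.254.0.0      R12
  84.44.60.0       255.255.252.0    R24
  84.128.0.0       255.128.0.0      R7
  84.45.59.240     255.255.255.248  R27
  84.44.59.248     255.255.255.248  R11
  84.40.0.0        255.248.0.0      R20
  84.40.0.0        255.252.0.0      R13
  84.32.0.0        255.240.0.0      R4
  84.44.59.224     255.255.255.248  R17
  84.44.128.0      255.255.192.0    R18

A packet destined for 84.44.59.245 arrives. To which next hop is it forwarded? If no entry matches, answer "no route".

Routes whose prefix contains 84.44.59.245:
  84.0.0.0/7 (84.0.0.0 - 85.255.255.255) -> R8
  84.32.0.0/12 (84.32.0.0 - 84.47.255.255) -> R4
  84.40.0.0/13 (84.40.0.0 - 84.47.255.255) -> R20
More-specific entries that do NOT match:
  84.45.59.240/29 (84.45.59.240 - 84.45.59.247) does not contain 84.44.59.245
  84.44.59.248/29 (84.44.59.248 - 84.44.59.255) does not contain 84.44.59.245
  84.44.59.224/29 (84.44.59.224 - 84.44.59.231) does not contain 84.44.59.245
  84.44.60.0/22 (84.44.60.0 - 84.44.63.255) does not contain 84.44.59.245
  84.44.128.0/18 (84.44.128.0 - 84.44.191.255) does not contain 84.44.59.245
  84.46.0.0/15 (84.46.0.0 - 84.47.255.255) does not contain 84.44.59.245
  84.40.0.0/14 (84.40.0.0 - 84.43.255.255) does not contain 84.44.59.245
Longest matching prefix is /13 -> next hop R20.

R20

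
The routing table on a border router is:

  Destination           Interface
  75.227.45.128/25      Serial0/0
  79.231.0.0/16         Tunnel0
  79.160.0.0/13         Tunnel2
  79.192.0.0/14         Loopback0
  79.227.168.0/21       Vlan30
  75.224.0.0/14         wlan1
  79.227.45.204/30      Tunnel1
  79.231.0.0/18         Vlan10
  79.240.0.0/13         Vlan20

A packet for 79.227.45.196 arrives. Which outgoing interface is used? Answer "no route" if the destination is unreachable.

No entry's prefix contains 79.227.45.196; there is no default route.

no route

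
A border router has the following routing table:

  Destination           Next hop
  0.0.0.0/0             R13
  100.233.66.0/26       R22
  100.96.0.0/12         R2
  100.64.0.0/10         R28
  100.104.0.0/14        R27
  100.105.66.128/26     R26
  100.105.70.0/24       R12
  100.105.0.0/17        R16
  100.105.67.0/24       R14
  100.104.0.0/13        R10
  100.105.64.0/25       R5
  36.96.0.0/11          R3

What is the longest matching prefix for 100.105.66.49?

100.105.0.0/17

Entries matching 100.105.66.49:
  0.0.0.0/0 (default, matches everything)
  100.64.0.0/10 (100.64.0.0 - 100.127.255.255)
  100.96.0.0/12 (100.96.0.0 - 100.111.255.255)
  100.104.0.0/13 (100.104.0.0 - 100.111.255.255)
  100.104.0.0/14 (100.104.0.0 - 100.107.255.255)
  100.105.0.0/17 (100.105.0.0 - 100.105.127.255)
Most specific is 100.105.0.0/17.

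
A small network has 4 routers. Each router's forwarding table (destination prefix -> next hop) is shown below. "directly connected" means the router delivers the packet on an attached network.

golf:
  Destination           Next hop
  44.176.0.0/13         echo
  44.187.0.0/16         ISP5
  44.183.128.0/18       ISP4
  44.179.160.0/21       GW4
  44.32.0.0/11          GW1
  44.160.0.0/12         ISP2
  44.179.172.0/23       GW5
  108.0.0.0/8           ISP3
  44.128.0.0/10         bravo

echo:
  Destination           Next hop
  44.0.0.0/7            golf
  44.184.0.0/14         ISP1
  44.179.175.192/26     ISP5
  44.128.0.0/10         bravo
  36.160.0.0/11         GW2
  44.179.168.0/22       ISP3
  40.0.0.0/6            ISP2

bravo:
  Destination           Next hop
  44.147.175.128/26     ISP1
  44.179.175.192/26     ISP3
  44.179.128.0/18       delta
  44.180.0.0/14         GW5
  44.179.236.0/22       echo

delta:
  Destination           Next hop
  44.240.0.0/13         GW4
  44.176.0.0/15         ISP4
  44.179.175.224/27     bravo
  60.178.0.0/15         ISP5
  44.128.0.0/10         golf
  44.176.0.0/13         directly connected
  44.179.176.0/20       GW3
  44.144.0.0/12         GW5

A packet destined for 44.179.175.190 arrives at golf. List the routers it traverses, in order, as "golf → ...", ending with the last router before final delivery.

golf → echo → bravo → delta

At golf: longest match for 44.179.175.190 is 44.176.0.0/13 -> echo
At echo: longest match for 44.179.175.190 is 44.128.0.0/10 -> bravo
At bravo: longest match for 44.179.175.190 is 44.179.128.0/18 -> delta
At delta: longest match for 44.179.175.190 is 44.176.0.0/13 -> directly connected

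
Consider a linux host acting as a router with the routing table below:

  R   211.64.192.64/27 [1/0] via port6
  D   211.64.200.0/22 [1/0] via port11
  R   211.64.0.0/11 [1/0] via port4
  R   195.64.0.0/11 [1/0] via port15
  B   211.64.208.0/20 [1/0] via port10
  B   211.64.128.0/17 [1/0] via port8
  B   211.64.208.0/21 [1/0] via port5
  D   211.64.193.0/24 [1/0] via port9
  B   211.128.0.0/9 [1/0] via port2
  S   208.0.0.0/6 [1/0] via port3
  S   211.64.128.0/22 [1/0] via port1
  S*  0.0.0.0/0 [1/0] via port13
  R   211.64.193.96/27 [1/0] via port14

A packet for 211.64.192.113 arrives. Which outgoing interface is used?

port8

Routes whose prefix contains 211.64.192.113:
  0.0.0.0/0 (default, matches everything) -> port13
  208.0.0.0/6 (208.0.0.0 - 211.255.255.255) -> port3
  211.64.0.0/11 (211.64.0.0 - 211.95.255.255) -> port4
  211.64.128.0/17 (211.64.128.0 - 211.64.255.255) -> port8
More-specific entries that do NOT match:
  211.64.192.64/27 (211.64.192.64 - 211.64.192.95) does not contain 211.64.192.113
  211.64.193.96/27 (211.64.193.96 - 211.64.193.127) does not contain 211.64.192.113
  211.64.193.0/24 (211.64.193.0 - 211.64.193.255) does not contain 211.64.192.113
  211.64.200.0/22 (211.64.200.0 - 211.64.203.255) does not contain 211.64.192.113
  211.64.128.0/22 (211.64.128.0 - 211.64.131.255) does not contain 211.64.192.113
  211.64.208.0/21 (211.64.208.0 - 211.64.215.255) does not contain 211.64.192.113
  211.64.208.0/20 (211.64.208.0 - 211.64.223.255) does not contain 211.64.192.113
Longest matching prefix is /17 -> interface port8.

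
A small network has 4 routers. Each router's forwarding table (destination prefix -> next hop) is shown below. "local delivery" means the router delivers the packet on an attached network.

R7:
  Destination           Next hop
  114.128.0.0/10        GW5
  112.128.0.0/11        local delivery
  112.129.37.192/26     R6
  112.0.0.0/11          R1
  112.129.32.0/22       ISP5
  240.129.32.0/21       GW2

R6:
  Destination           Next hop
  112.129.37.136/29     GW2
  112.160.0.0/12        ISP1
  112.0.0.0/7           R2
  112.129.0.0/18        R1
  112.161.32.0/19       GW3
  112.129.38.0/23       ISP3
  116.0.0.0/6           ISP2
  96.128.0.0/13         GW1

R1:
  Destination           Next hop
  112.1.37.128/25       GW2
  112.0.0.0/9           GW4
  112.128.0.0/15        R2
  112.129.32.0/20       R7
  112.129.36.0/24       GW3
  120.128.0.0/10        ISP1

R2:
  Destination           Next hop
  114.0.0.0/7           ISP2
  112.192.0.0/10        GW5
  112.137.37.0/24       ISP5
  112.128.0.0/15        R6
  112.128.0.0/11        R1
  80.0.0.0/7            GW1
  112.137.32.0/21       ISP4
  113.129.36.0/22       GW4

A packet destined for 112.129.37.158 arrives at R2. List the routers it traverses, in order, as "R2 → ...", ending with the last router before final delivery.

At R2: longest match for 112.129.37.158 is 112.128.0.0/15 -> R6
At R6: longest match for 112.129.37.158 is 112.129.0.0/18 -> R1
At R1: longest match for 112.129.37.158 is 112.129.32.0/20 -> R7
At R7: longest match for 112.129.37.158 is 112.128.0.0/11 -> local delivery

R2 → R6 → R1 → R7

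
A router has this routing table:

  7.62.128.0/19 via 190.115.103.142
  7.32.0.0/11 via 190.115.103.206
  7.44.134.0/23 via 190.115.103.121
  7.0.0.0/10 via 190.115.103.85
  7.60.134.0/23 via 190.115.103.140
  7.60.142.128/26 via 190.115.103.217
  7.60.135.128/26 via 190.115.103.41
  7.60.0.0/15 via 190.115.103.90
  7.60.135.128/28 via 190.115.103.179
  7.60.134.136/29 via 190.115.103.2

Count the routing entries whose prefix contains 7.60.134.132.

4

Prefixes containing 7.60.134.132:
  7.0.0.0/10 (7.0.0.0 - 7.63.255.255)
  7.32.0.0/11 (7.32.0.0 - 7.63.255.255)
  7.60.0.0/15 (7.60.0.0 - 7.61.255.255)
  7.60.134.0/23 (7.60.134.0 - 7.60.135.255)
Total matching entries: 4.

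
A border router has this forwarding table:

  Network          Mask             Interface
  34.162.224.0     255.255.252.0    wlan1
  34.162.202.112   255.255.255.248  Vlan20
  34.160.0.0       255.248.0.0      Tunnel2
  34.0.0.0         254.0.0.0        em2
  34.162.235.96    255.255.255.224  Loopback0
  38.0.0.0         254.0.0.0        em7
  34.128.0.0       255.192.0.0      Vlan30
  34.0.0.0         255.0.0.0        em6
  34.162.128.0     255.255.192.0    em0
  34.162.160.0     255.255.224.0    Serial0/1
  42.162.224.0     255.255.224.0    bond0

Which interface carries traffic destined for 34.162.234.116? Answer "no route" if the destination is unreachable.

Tunnel2

Routes whose prefix contains 34.162.234.116:
  34.0.0.0/7 (34.0.0.0 - 35.255.255.255) -> em2
  34.0.0.0/8 (34.0.0.0 - 34.255.255.255) -> em6
  34.128.0.0/10 (34.128.0.0 - 34.191.255.255) -> Vlan30
  34.160.0.0/13 (34.160.0.0 - 34.167.255.255) -> Tunnel2
More-specific entries that do NOT match:
  34.162.202.112/29 (34.162.202.112 - 34.162.202.119) does not contain 34.162.234.116
  34.162.235.96/27 (34.162.235.96 - 34.162.235.127) does not contain 34.162.234.116
  34.162.224.0/22 (34.162.224.0 - 34.162.227.255) does not contain 34.162.234.116
  34.162.160.0/19 (34.162.160.0 - 34.162.191.255) does not contain 34.162.234.116
  42.162.224.0/19 (42.162.224.0 - 42.162.255.255) does not contain 34.162.234.116
  34.162.128.0/18 (34.162.128.0 - 34.162.191.255) does not contain 34.162.234.116
Longest matching prefix is /13 -> interface Tunnel2.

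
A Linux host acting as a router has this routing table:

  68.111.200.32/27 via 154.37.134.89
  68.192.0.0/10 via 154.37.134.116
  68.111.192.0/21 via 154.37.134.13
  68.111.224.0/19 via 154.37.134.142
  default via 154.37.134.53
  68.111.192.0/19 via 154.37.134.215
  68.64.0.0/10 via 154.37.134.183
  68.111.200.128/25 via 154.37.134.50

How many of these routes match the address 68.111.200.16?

Prefixes containing 68.111.200.16:
  0.0.0.0/0 (default, matches everything)
  68.64.0.0/10 (68.64.0.0 - 68.127.255.255)
  68.111.192.0/19 (68.111.192.0 - 68.111.223.255)
Total matching entries: 3.

3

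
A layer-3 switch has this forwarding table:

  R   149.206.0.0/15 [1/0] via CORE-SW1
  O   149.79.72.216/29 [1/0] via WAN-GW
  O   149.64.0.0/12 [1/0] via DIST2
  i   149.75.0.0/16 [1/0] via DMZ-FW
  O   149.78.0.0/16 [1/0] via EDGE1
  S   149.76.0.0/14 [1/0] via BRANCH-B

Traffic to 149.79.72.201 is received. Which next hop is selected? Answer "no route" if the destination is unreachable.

Routes whose prefix contains 149.79.72.201:
  149.64.0.0/12 (149.64.0.0 - 149.79.255.255) -> DIST2
  149.76.0.0/14 (149.76.0.0 - 149.79.255.255) -> BRANCH-B
More-specific entries that do NOT match:
  149.79.72.216/29 (149.79.72.216 - 149.79.72.223) does not contain 149.79.72.201
  149.75.0.0/16 (149.75.0.0 - 149.75.255.255) does not contain 149.79.72.201
  149.78.0.0/16 (149.78.0.0 - 149.78.255.255) does not contain 149.79.72.201
  149.206.0.0/15 (149.206.0.0 - 149.207.255.255) does not contain 149.79.72.201
Longest matching prefix is /14 -> next hop BRANCH-B.

BRANCH-B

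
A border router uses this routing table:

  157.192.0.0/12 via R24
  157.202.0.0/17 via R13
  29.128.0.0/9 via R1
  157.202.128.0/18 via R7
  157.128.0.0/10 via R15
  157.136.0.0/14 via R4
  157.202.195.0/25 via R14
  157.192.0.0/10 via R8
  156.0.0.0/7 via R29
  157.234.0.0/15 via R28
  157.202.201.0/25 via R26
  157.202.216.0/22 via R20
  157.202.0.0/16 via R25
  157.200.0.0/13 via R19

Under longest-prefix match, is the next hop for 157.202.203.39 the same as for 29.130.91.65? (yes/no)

157.202.203.39: longest match 157.202.0.0/16 -> R25
29.130.91.65: longest match 29.128.0.0/9 -> R1

no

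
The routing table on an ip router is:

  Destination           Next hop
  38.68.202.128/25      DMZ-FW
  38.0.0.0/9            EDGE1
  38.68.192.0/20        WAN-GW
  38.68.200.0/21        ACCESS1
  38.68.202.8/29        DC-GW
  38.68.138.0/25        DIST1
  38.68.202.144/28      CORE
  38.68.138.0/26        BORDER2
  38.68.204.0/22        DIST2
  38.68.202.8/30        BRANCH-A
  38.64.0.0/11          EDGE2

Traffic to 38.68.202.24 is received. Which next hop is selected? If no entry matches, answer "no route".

ACCESS1

Routes whose prefix contains 38.68.202.24:
  38.0.0.0/9 (38.0.0.0 - 38.127.255.255) -> EDGE1
  38.64.0.0/11 (38.64.0.0 - 38.95.255.255) -> EDGE2
  38.68.192.0/20 (38.68.192.0 - 38.68.207.255) -> WAN-GW
  38.68.200.0/21 (38.68.200.0 - 38.68.207.255) -> ACCESS1
More-specific entries that do NOT match:
  38.68.202.8/30 (38.68.202.8 - 38.68.202.11) does not contain 38.68.202.24
  38.68.202.8/29 (38.68.202.8 - 38.68.202.15) does not contain 38.68.202.24
  38.68.202.144/28 (38.68.202.144 - 38.68.202.159) does not contain 38.68.202.24
  38.68.138.0/26 (38.68.138.0 - 38.68.138.63) does not contain 38.68.202.24
  38.68.202.128/25 (38.68.202.128 - 38.68.202.255) does not contain 38.68.202.24
  38.68.138.0/25 (38.68.138.0 - 38.68.138.127) does not contain 38.68.202.24
  38.68.204.0/22 (38.68.204.0 - 38.68.207.255) does not contain 38.68.202.24
Longest matching prefix is /21 -> next hop ACCESS1.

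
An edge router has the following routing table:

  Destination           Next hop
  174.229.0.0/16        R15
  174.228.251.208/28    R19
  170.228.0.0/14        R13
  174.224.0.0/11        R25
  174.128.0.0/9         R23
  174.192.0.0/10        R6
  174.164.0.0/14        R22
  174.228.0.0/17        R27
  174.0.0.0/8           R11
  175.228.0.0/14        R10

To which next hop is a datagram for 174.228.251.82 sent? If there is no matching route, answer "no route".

Routes whose prefix contains 174.228.251.82:
  174.0.0.0/8 (174.0.0.0 - 174.255.255.255) -> R11
  174.128.0.0/9 (174.128.0.0 - 174.255.255.255) -> R23
  174.192.0.0/10 (174.192.0.0 - 174.255.255.255) -> R6
  174.224.0.0/11 (174.224.0.0 - 174.255.255.255) -> R25
More-specific entries that do NOT match:
  174.228.251.208/28 (174.228.251.208 - 174.228.251.223) does not contain 174.228.251.82
  174.228.0.0/17 (174.228.0.0 - 174.228.127.255) does not contain 174.228.251.82
  174.229.0.0/16 (174.229.0.0 - 174.229.255.255) does not contain 174.228.251.82
  170.228.0.0/14 (170.228.0.0 - 170.231.255.255) does not contain 174.228.251.82
  174.164.0.0/14 (174.164.0.0 - 174.167.255.255) does not contain 174.228.251.82
  175.228.0.0/14 (175.228.0.0 - 175.231.255.255) does not contain 174.228.251.82
Longest matching prefix is /11 -> next hop R25.

R25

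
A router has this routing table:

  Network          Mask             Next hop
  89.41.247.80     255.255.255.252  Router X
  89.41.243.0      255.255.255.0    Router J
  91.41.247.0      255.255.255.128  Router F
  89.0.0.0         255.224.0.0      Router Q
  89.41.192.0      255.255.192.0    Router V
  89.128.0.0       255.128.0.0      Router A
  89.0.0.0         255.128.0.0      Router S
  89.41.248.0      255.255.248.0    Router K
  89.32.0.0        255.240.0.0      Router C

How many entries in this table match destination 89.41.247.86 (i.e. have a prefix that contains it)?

Prefixes containing 89.41.247.86:
  89.0.0.0/9 (89.0.0.0 - 89.127.255.255)
  89.32.0.0/12 (89.32.0.0 - 89.47.255.255)
  89.41.192.0/18 (89.41.192.0 - 89.41.255.255)
Total matching entries: 3.

3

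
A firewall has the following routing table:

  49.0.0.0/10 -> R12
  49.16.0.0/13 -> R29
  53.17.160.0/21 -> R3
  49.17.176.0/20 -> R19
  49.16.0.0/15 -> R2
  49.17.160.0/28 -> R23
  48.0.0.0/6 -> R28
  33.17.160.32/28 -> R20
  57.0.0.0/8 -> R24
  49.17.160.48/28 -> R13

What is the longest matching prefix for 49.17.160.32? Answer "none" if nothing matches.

Entries matching 49.17.160.32:
  48.0.0.0/6 (48.0.0.0 - 51.255.255.255)
  49.0.0.0/10 (49.0.0.0 - 49.63.255.255)
  49.16.0.0/13 (49.16.0.0 - 49.23.255.255)
  49.16.0.0/15 (49.16.0.0 - 49.17.255.255)
Most specific is 49.16.0.0/15.

49.16.0.0/15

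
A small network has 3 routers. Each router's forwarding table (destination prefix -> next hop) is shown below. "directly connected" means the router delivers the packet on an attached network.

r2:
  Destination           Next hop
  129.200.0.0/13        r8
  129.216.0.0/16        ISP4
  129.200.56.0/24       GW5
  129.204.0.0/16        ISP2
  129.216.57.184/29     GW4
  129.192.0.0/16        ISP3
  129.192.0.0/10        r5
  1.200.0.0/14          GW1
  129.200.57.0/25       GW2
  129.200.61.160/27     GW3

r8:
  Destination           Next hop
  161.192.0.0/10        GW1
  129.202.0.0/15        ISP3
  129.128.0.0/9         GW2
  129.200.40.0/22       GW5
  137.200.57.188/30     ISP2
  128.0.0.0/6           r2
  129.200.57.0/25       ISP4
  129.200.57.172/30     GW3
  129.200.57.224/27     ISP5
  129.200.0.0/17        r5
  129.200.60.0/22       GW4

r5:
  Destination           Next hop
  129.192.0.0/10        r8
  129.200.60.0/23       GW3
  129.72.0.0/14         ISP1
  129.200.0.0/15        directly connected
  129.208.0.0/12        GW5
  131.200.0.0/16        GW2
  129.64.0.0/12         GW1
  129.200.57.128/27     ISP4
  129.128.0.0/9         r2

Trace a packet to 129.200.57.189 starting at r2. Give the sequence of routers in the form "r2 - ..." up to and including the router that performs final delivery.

r2 - r8 - r5

At r2: longest match for 129.200.57.189 is 129.200.0.0/13 -> r8
At r8: longest match for 129.200.57.189 is 129.200.0.0/17 -> r5
At r5: longest match for 129.200.57.189 is 129.200.0.0/15 -> directly connected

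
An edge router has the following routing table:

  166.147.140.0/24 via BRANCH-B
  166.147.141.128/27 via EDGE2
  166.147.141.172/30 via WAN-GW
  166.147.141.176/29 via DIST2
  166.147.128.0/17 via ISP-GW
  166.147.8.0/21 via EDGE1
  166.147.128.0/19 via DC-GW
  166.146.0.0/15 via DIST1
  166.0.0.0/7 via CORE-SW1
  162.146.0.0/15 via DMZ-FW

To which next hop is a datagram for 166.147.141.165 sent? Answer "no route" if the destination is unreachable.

Routes whose prefix contains 166.147.141.165:
  166.0.0.0/7 (166.0.0.0 - 167.255.255.255) -> CORE-SW1
  166.146.0.0/15 (166.146.0.0 - 166.147.255.255) -> DIST1
  166.147.128.0/17 (166.147.128.0 - 166.147.255.255) -> ISP-GW
  166.147.128.0/19 (166.147.128.0 - 166.147.159.255) -> DC-GW
More-specific entries that do NOT match:
  166.147.141.172/30 (166.147.141.172 - 166.147.141.175) does not contain 166.147.141.165
  166.147.141.176/29 (166.147.141.176 - 166.147.141.183) does not contain 166.147.141.165
  166.147.141.128/27 (166.147.141.128 - 166.147.141.159) does not contain 166.147.141.165
  166.147.140.0/24 (166.147.140.0 - 166.147.140.255) does not contain 166.147.141.165
  166.147.8.0/21 (166.147.8.0 - 166.147.15.255) does not contain 166.147.141.165
Longest matching prefix is /19 -> next hop DC-GW.

DC-GW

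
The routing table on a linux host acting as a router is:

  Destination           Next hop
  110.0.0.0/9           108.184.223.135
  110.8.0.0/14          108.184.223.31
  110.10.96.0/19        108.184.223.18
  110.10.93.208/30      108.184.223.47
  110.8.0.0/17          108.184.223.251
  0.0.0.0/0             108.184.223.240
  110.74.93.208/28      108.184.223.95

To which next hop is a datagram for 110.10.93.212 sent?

108.184.223.31

Routes whose prefix contains 110.10.93.212:
  0.0.0.0/0 (default, matches everything) -> 108.184.223.240
  110.0.0.0/9 (110.0.0.0 - 110.127.255.255) -> 108.184.223.135
  110.8.0.0/14 (110.8.0.0 - 110.11.255.255) -> 108.184.223.31
More-specific entries that do NOT match:
  110.10.93.208/30 (110.10.93.208 - 110.10.93.211) does not contain 110.10.93.212
  110.74.93.208/28 (110.74.93.208 - 110.74.93.223) does not contain 110.10.93.212
  110.10.96.0/19 (110.10.96.0 - 110.10.127.255) does not contain 110.10.93.212
  110.8.0.0/17 (110.8.0.0 - 110.8.127.255) does not contain 110.10.93.212
Longest matching prefix is /14 -> next hop 108.184.223.31.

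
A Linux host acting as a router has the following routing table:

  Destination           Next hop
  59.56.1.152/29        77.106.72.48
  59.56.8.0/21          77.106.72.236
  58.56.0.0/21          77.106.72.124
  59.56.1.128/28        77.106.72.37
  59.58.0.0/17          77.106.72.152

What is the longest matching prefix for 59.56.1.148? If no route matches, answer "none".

59.56.1.148 is outside every listed prefix and there is no default route.

none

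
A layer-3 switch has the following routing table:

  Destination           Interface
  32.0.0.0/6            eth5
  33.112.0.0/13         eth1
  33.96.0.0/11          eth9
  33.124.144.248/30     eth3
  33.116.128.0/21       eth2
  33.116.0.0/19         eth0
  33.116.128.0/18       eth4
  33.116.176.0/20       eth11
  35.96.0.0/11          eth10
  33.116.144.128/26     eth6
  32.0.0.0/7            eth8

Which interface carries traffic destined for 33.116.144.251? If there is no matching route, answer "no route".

Routes whose prefix contains 33.116.144.251:
  32.0.0.0/6 (32.0.0.0 - 35.255.255.255) -> eth5
  32.0.0.0/7 (32.0.0.0 - 33.255.255.255) -> eth8
  33.96.0.0/11 (33.96.0.0 - 33.127.255.255) -> eth9
  33.112.0.0/13 (33.112.0.0 - 33.119.255.255) -> eth1
  33.116.128.0/18 (33.116.128.0 - 33.116.191.255) -> eth4
More-specific entries that do NOT match:
  33.124.144.248/30 (33.124.144.248 - 33.124.144.251) does not contain 33.116.144.251
  33.116.144.128/26 (33.116.144.128 - 33.116.144.191) does not contain 33.116.144.251
  33.116.128.0/21 (33.116.128.0 - 33.116.135.255) does not contain 33.116.144.251
  33.116.176.0/20 (33.116.176.0 - 33.116.191.255) does not contain 33.116.144.251
  33.116.0.0/19 (33.116.0.0 - 33.116.31.255) does not contain 33.116.144.251
Longest matching prefix is /18 -> interface eth4.

eth4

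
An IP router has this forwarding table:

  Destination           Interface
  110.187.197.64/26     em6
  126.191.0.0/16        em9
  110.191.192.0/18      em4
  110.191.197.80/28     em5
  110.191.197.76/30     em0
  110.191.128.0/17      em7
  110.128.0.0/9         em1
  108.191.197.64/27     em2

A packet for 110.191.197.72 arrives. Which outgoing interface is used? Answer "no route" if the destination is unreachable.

em4

Routes whose prefix contains 110.191.197.72:
  110.128.0.0/9 (110.128.0.0 - 110.255.255.255) -> em1
  110.191.128.0/17 (110.191.128.0 - 110.191.255.255) -> em7
  110.191.192.0/18 (110.191.192.0 - 110.191.255.255) -> em4
More-specific entries that do NOT match:
  110.191.197.76/30 (110.191.197.76 - 110.191.197.79) does not contain 110.191.197.72
  110.191.197.80/28 (110.191.197.80 - 110.191.197.95) does not contain 110.191.197.72
  108.191.197.64/27 (108.191.197.64 - 108.191.197.95) does not contain 110.191.197.72
  110.187.197.64/26 (110.187.197.64 - 110.187.197.127) does not contain 110.191.197.72
Longest matching prefix is /18 -> interface em4.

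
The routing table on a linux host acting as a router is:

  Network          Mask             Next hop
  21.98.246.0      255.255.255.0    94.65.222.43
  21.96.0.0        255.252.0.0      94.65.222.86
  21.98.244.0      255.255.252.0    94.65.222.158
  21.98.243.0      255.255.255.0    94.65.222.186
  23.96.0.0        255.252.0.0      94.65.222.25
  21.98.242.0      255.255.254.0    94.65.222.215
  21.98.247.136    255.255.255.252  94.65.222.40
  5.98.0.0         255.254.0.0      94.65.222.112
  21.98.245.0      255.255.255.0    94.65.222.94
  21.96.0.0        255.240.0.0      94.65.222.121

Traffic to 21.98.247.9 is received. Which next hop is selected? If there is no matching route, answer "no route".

94.65.222.158

Routes whose prefix contains 21.98.247.9:
  21.96.0.0/12 (21.96.0.0 - 21.111.255.255) -> 94.65.222.121
  21.96.0.0/14 (21.96.0.0 - 21.99.255.255) -> 94.65.222.86
  21.98.244.0/22 (21.98.244.0 - 21.98.247.255) -> 94.65.222.158
More-specific entries that do NOT match:
  21.98.247.136/30 (21.98.247.136 - 21.98.247.139) does not contain 21.98.247.9
  21.98.246.0/24 (21.98.246.0 - 21.98.246.255) does not contain 21.98.247.9
  21.98.243.0/24 (21.98.243.0 - 21.98.243.255) does not contain 21.98.247.9
  21.98.245.0/24 (21.98.245.0 - 21.98.245.255) does not contain 21.98.247.9
  21.98.242.0/23 (21.98.242.0 - 21.98.243.255) does not contain 21.98.247.9
Longest matching prefix is /22 -> next hop 94.65.222.158.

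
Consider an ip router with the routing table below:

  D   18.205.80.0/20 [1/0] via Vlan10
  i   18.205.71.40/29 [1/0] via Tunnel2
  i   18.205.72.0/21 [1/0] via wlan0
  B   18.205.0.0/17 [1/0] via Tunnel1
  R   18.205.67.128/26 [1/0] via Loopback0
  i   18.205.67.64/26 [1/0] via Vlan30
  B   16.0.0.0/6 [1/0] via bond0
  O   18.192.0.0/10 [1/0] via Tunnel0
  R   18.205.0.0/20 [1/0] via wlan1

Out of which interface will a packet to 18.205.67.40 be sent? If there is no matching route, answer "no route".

Routes whose prefix contains 18.205.67.40:
  16.0.0.0/6 (16.0.0.0 - 19.255.255.255) -> bond0
  18.192.0.0/10 (18.192.0.0 - 18.255.255.255) -> Tunnel0
  18.205.0.0/17 (18.205.0.0 - 18.205.127.255) -> Tunnel1
More-specific entries that do NOT match:
  18.205.71.40/29 (18.205.71.40 - 18.205.71.47) does not contain 18.205.67.40
  18.205.67.128/26 (18.205.67.128 - 18.205.67.191) does not contain 18.205.67.40
  18.205.67.64/26 (18.205.67.64 - 18.205.67.127) does not contain 18.205.67.40
  18.205.72.0/21 (18.205.72.0 - 18.205.79.255) does not contain 18.205.67.40
  18.205.80.0/20 (18.205.80.0 - 18.205.95.255) does not contain 18.205.67.40
  18.205.0.0/20 (18.205.0.0 - 18.205.15.255) does not contain 18.205.67.40
Longest matching prefix is /17 -> interface Tunnel1.

Tunnel1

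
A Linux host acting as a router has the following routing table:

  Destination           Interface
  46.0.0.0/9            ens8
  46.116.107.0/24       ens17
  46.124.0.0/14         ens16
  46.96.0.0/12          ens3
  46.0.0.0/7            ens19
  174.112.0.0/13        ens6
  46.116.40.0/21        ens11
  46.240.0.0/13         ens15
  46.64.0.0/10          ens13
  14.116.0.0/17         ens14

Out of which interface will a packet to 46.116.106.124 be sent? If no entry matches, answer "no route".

ens13

Routes whose prefix contains 46.116.106.124:
  46.0.0.0/7 (46.0.0.0 - 47.255.255.255) -> ens19
  46.0.0.0/9 (46.0.0.0 - 46.127.255.255) -> ens8
  46.64.0.0/10 (46.64.0.0 - 46.127.255.255) -> ens13
More-specific entries that do NOT match:
  46.116.107.0/24 (46.116.107.0 - 46.116.107.255) does not contain 46.116.106.124
  46.116.40.0/21 (46.116.40.0 - 46.116.47.255) does not contain 46.116.106.124
  14.116.0.0/17 (14.116.0.0 - 14.116.127.255) does not contain 46.116.106.124
  46.124.0.0/14 (46.124.0.0 - 46.127.255.255) does not contain 46.116.106.124
  174.112.0.0/13 (174.112.0.0 - 174.119.255.255) does not contain 46.116.106.124
  46.240.0.0/13 (46.240.0.0 - 46.247.255.255) does not contain 46.116.106.124
  46.96.0.0/12 (46.96.0.0 - 46.111.255.255) does not contain 46.116.106.124
Longest matching prefix is /10 -> interface ens13.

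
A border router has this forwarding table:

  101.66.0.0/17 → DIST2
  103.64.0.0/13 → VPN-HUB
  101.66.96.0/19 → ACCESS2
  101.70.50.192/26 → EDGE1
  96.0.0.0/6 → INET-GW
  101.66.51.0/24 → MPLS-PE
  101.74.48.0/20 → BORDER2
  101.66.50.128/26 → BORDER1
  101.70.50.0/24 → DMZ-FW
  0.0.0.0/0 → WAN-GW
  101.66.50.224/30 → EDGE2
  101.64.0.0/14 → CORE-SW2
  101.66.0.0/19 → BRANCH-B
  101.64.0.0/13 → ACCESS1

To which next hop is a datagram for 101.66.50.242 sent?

DIST2

Routes whose prefix contains 101.66.50.242:
  0.0.0.0/0 (default, matches everything) -> WAN-GW
  101.64.0.0/13 (101.64.0.0 - 101.71.255.255) -> ACCESS1
  101.64.0.0/14 (101.64.0.0 - 101.67.255.255) -> CORE-SW2
  101.66.0.0/17 (101.66.0.0 - 101.66.127.255) -> DIST2
More-specific entries that do NOT match:
  101.66.50.224/30 (101.66.50.224 - 101.66.50.227) does not contain 101.66.50.242
  101.70.50.192/26 (101.70.50.192 - 101.70.50.255) does not contain 101.66.50.242
  101.66.50.128/26 (101.66.50.128 - 101.66.50.191) does not contain 101.66.50.242
  101.66.51.0/24 (101.66.51.0 - 101.66.51.255) does not contain 101.66.50.242
  101.70.50.0/24 (101.70.50.0 - 101.70.50.255) does not contain 101.66.50.242
  101.74.48.0/20 (101.74.48.0 - 101.74.63.255) does not contain 101.66.50.242
  101.66.96.0/19 (101.66.96.0 - 101.66.127.255) does not contain 101.66.50.242
  101.66.0.0/19 (101.66.0.0 - 101.66.31.255) does not contain 101.66.50.242
Longest matching prefix is /17 -> next hop DIST2.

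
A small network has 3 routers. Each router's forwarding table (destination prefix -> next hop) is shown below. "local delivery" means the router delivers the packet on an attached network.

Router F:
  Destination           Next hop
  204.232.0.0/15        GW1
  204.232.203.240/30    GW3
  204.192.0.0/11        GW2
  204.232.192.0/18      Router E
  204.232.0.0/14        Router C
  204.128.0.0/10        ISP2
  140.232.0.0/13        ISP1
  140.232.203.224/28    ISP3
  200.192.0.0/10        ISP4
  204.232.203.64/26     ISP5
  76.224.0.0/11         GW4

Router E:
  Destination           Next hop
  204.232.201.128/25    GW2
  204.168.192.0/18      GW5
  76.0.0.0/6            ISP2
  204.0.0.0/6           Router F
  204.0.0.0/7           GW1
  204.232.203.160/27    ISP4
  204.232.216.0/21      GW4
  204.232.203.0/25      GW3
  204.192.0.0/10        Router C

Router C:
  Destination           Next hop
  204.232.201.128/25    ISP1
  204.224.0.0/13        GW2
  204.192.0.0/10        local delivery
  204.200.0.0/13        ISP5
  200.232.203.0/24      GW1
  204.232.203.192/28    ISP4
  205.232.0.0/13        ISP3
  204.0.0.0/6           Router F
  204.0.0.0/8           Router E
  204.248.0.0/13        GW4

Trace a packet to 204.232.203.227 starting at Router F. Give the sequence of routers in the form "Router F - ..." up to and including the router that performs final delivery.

Router F - Router E - Router C

At Router F: longest match for 204.232.203.227 is 204.232.192.0/18 -> Router E
At Router E: longest match for 204.232.203.227 is 204.192.0.0/10 -> Router C
At Router C: longest match for 204.232.203.227 is 204.192.0.0/10 -> local delivery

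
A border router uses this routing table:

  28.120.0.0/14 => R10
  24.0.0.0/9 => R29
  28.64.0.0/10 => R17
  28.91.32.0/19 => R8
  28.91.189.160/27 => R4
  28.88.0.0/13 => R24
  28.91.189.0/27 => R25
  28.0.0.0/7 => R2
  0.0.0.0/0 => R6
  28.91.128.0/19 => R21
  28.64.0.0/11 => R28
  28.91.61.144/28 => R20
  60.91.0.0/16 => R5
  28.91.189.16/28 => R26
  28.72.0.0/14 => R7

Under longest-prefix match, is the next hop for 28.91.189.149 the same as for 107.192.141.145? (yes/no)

no

28.91.189.149: longest match 28.88.0.0/13 -> R24
107.192.141.145: longest match 0.0.0.0/0 -> R6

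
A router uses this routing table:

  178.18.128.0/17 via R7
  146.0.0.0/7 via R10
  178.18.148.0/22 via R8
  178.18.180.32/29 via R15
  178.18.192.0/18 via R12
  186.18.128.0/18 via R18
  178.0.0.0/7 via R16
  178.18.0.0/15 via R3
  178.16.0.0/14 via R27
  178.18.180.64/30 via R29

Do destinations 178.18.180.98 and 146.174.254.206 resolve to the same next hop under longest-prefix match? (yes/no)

no

178.18.180.98: longest match 178.18.128.0/17 -> R7
146.174.254.206: longest match 146.0.0.0/7 -> R10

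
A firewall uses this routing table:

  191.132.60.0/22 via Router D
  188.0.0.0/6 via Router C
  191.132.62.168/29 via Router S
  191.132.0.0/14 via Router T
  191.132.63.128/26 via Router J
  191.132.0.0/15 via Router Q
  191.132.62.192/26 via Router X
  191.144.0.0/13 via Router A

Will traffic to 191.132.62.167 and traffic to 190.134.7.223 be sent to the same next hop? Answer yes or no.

no

191.132.62.167: longest match 191.132.60.0/22 -> Router D
190.134.7.223: longest match 188.0.0.0/6 -> Router C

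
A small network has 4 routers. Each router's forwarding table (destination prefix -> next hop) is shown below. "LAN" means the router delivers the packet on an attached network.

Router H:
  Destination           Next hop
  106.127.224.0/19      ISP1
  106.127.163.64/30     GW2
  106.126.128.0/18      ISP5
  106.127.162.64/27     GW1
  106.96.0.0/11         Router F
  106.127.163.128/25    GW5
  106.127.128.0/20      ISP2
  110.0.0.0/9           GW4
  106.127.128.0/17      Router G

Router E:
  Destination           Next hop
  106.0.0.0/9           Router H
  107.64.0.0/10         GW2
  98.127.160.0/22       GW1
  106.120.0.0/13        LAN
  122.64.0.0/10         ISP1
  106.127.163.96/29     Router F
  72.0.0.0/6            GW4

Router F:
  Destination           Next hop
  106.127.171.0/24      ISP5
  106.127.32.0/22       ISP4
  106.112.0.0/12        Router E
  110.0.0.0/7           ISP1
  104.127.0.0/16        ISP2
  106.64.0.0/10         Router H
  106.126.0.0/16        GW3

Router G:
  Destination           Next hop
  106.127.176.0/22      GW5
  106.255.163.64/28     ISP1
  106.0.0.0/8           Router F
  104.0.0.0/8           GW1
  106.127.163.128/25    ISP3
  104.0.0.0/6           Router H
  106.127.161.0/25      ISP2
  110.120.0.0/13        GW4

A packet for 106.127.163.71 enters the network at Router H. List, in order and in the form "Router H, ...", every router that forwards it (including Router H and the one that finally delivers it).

At Router H: longest match for 106.127.163.71 is 106.127.128.0/17 -> Router G
At Router G: longest match for 106.127.163.71 is 106.0.0.0/8 -> Router F
At Router F: longest match for 106.127.163.71 is 106.112.0.0/12 -> Router E
At Router E: longest match for 106.127.163.71 is 106.120.0.0/13 -> LAN

Router H, Router G, Router F, Router E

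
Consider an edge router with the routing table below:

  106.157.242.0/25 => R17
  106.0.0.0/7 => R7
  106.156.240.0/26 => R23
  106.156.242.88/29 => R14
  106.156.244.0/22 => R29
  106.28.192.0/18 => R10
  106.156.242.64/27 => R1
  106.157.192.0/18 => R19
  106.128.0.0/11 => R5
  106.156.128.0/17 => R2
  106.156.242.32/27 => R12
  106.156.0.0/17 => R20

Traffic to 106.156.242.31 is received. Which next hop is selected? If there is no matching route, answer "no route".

Routes whose prefix contains 106.156.242.31:
  106.0.0.0/7 (106.0.0.0 - 107.255.255.255) -> R7
  106.128.0.0/11 (106.128.0.0 - 106.159.255.255) -> R5
  106.156.128.0/17 (106.156.128.0 - 106.156.255.255) -> R2
More-specific entries that do NOT match:
  106.156.242.88/29 (106.156.242.88 - 106.156.242.95) does not contain 106.156.242.31
  106.156.242.64/27 (106.156.242.64 - 106.156.242.95) does not contain 106.156.242.31
  106.156.242.32/27 (106.156.242.32 - 106.156.242.63) does not contain 106.156.242.31
  106.156.240.0/26 (106.156.240.0 - 106.156.240.63) does not contain 106.156.242.31
  106.157.242.0/25 (106.157.242.0 - 106.157.242.127) does not contain 106.156.242.31
  106.156.244.0/22 (106.156.244.0 - 106.156.247.255) does not contain 106.156.242.31
  106.28.192.0/18 (106.28.192.0 - 106.28.255.255) does not contain 106.156.242.31
  106.157.192.0/18 (106.157.192.0 - 106.157.255.255) does not contain 106.156.242.31
Longest matching prefix is /17 -> next hop R2.

R2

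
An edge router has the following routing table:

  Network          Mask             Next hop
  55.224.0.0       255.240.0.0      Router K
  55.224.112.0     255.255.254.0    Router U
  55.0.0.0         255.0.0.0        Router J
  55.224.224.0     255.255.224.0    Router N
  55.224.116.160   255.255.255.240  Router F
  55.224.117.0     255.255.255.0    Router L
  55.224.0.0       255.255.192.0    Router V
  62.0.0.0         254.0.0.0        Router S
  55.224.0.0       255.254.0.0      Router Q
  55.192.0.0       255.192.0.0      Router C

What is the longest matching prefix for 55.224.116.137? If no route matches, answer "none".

55.224.0.0/15

Entries matching 55.224.116.137:
  55.0.0.0/8 (55.0.0.0 - 55.255.255.255)
  55.192.0.0/10 (55.192.0.0 - 55.255.255.255)
  55.224.0.0/12 (55.224.0.0 - 55.239.255.255)
  55.224.0.0/15 (55.224.0.0 - 55.225.255.255)
Most specific is 55.224.0.0/15.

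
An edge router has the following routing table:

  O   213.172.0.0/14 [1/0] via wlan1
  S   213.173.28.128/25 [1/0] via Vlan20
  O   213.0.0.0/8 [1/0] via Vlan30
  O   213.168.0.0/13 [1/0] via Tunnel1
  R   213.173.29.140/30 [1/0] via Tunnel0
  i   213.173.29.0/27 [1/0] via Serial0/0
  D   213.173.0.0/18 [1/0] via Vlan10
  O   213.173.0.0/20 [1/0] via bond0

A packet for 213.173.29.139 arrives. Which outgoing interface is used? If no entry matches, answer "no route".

Routes whose prefix contains 213.173.29.139:
  213.0.0.0/8 (213.0.0.0 - 213.255.255.255) -> Vlan30
  213.168.0.0/13 (213.168.0.0 - 213.175.255.255) -> Tunnel1
  213.172.0.0/14 (213.172.0.0 - 213.175.255.255) -> wlan1
  213.173.0.0/18 (213.173.0.0 - 213.173.63.255) -> Vlan10
More-specific entries that do NOT match:
  213.173.29.140/30 (213.173.29.140 - 213.173.29.143) does not contain 213.173.29.139
  213.173.29.0/27 (213.173.29.0 - 213.173.29.31) does not contain 213.173.29.139
  213.173.28.128/25 (213.173.28.128 - 213.173.28.255) does not contain 213.173.29.139
  213.173.0.0/20 (213.173.0.0 - 213.173.15.255) does not contain 213.173.29.139
Longest matching prefix is /18 -> interface Vlan10.

Vlan10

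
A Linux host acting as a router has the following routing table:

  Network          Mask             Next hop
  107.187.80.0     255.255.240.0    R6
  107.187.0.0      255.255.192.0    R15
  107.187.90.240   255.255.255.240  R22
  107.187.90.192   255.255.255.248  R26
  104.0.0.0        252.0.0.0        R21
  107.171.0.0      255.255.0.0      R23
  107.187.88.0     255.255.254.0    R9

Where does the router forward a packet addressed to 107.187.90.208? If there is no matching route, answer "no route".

Routes whose prefix contains 107.187.90.208:
  104.0.0.0/6 (104.0.0.0 - 107.255.255.255) -> R21
  107.187.80.0/20 (107.187.80.0 - 107.187.95.255) -> R6
More-specific entries that do NOT match:
  107.187.90.192/29 (107.187.90.192 - 107.187.90.199) does not contain 107.187.90.208
  107.187.90.240/28 (107.187.90.240 - 107.187.90.255) does not contain 107.187.90.208
  107.187.88.0/23 (107.187.88.0 - 107.187.89.255) does not contain 107.187.90.208
Longest matching prefix is /20 -> next hop R6.

R6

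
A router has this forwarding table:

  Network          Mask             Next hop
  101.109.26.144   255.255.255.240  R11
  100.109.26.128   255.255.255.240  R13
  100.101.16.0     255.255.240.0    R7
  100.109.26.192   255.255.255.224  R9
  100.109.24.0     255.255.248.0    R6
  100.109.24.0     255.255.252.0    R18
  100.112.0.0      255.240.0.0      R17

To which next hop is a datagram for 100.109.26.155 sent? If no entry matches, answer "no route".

R18

Routes whose prefix contains 100.109.26.155:
  100.109.24.0/21 (100.109.24.0 - 100.109.31.255) -> R6
  100.109.24.0/22 (100.109.24.0 - 100.109.27.255) -> R18
More-specific entries that do NOT match:
  101.109.26.144/28 (101.109.26.144 - 101.109.26.159) does not contain 100.109.26.155
  100.109.26.128/28 (100.109.26.128 - 100.109.26.143) does not contain 100.109.26.155
  100.109.26.192/27 (100.109.26.192 - 100.109.26.223) does not contain 100.109.26.155
Longest matching prefix is /22 -> next hop R18.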